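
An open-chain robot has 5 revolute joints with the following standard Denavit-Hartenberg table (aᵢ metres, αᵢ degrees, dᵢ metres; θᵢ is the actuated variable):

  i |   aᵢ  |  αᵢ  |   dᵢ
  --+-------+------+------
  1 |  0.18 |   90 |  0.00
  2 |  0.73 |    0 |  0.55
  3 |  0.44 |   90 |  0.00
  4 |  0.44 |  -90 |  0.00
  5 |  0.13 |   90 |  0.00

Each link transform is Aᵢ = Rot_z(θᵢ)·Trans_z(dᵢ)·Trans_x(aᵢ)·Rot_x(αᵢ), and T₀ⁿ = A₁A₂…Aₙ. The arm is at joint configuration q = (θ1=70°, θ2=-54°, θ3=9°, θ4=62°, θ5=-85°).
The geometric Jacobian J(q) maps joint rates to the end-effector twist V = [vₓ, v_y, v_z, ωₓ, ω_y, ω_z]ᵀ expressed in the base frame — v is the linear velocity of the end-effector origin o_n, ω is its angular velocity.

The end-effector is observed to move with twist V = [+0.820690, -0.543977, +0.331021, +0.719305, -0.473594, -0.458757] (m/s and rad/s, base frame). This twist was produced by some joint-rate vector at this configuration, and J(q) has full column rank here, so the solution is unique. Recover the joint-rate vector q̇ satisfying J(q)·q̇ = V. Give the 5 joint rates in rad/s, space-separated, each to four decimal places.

-0.9590 0.4620 0.1130 -0.2130 0.5600

o_n = [1.2260, 0.5950, -1.1431]
J₁: ẑ×o_n = [-0.5950, 1.2260, 0.0000], ω = ẑ
J2: z=[0.9397, -0.3420, 0.0000] o=[0.0616, 0.1691, 0.0000] → [0.3910, 1.0742, 0.7985, 0.9397, -0.3420, 0.0000]
J3: z=[0.9397, -0.3420, 0.0000] o=[0.7251, 0.3842, -0.5906] → [0.1890, 0.5192, 0.3694, 0.9397, -0.3420, 0.0000]
J4: z=[-0.2418, -0.6645, -0.7071] o=[0.8316, 0.6766, -0.9017] → [0.1027, -0.3373, 0.2818, -0.2418, -0.6645, -0.7071]
J5: z=[0.2276, -0.7473, 0.6243] o=[1.2466, 0.6810, -1.0478] → [0.1249, 0.0088, -0.0350, 0.2276, -0.7473, 0.6243]
q̇ = J⁺·V = [-0.9590, 0.4620, 0.1130, -0.2130, 0.5600]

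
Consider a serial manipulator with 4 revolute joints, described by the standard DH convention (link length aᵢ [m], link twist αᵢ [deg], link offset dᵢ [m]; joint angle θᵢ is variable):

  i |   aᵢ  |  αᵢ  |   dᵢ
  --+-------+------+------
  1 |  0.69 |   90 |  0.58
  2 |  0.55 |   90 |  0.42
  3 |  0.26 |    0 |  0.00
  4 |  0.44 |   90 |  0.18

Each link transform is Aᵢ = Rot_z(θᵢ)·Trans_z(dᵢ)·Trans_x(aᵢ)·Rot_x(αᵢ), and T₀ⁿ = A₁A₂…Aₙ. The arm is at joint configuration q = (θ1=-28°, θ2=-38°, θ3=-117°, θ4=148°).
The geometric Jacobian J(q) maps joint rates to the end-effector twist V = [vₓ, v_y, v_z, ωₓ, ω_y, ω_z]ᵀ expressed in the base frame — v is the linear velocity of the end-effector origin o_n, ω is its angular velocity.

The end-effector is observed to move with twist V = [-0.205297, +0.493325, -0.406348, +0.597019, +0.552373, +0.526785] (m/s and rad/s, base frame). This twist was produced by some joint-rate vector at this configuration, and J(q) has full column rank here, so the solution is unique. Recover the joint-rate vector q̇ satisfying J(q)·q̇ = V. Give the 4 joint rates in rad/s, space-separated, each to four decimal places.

0.1840 -0.7680 -0.4130 -0.0220

o_n = [0.8795, -0.9376, -0.0600]
J₁: ẑ×o_n = [0.9376, 0.8795, -0.0000], ω = ẑ
J2: z=[-0.4695, -0.8829, 0.0000] o=[0.6092, -0.3239, 0.5800] → [0.5651, -0.3005, 0.5268, -0.4695, -0.8829, 0.0000]
J3: z=[-0.5436, 0.2890, -0.7880] o=[0.7947, -0.8982, 0.2414] → [-0.1181, -0.2307, -0.0031, -0.5436, 0.2890, -0.7880]
J4: z=[-0.5436, 0.2890, -0.7880] o=[0.8214, -0.6500, 0.3141] → [-0.3347, -0.2492, 0.1395, -0.5436, 0.2890, -0.7880]
q̇ = J⁺·V = [0.1840, -0.7680, -0.4130, -0.0220]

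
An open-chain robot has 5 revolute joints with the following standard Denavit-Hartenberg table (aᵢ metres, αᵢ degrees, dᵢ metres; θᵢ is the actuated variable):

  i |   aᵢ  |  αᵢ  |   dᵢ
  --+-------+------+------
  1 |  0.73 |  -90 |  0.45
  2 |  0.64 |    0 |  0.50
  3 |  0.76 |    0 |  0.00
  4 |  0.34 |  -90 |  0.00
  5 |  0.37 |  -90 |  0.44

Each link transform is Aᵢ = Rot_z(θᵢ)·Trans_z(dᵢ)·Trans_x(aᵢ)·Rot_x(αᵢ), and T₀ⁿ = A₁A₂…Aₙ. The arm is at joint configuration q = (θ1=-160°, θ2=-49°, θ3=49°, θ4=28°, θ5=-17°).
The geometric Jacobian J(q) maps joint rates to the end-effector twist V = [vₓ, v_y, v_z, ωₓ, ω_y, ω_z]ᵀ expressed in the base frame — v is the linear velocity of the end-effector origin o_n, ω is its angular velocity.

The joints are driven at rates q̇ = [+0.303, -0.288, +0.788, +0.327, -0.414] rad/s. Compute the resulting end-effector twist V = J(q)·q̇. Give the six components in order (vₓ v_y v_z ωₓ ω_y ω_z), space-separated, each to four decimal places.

o_n = [-1.9683, -1.3636, 0.2188]
J₁: ẑ×o_n = [1.3636, -1.9683, 0.0000], ω = ẑ
J2: z=[0.3420, -0.9397, 0.0000] o=[-0.6860, -0.2497, 0.4500] → [0.2173, 0.0791, -1.5859, 0.3420, -0.9397, 0.0000]
J3: z=[0.3420, -0.9397, 0.0000] o=[-0.9095, -0.8631, 0.9330] → [0.6712, 0.2443, -1.1661, 0.3420, -0.9397, 0.0000]
J4: z=[0.3420, -0.9397, 0.0000] o=[-1.6237, -1.1231, 0.9330] → [0.6712, 0.2443, -0.4061, 0.3420, -0.9397, 0.0000]
J5: z=[0.4412, 0.1606, -0.8829] o=[-1.9058, -1.2257, 0.7734] → [-0.2108, 0.2998, -0.0508, 0.4412, 0.1606, -0.8829]
V = J·q̇ = [1.1862, -0.4709, -0.5739, 0.1002, -0.8436, 0.6685]

1.1862 -0.4709 -0.5739 0.1002 -0.8436 0.6685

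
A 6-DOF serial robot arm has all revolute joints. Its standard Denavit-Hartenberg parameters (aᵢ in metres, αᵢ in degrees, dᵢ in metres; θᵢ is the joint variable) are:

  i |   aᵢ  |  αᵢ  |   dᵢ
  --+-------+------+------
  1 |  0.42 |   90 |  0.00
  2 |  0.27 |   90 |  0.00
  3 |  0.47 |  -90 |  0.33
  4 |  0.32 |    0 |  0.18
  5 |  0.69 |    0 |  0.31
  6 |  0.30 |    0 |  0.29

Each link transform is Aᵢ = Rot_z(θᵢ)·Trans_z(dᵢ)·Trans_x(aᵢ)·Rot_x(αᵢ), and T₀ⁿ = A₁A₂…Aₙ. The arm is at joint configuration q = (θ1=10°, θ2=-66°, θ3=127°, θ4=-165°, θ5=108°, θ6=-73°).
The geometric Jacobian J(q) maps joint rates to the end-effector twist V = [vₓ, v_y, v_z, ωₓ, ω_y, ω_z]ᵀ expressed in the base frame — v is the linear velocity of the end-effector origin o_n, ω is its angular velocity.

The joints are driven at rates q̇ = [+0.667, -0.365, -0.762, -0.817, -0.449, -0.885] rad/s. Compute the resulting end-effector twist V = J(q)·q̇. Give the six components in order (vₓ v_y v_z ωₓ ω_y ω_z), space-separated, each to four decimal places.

0.3395 -0.1578 -0.0079 1.5351 -0.6732 -0.5924

o_n = [-0.9432, 0.0315, 0.0147]
J₁: ẑ×o_n = [-0.0315, -0.9432, 0.0000], ω = ẑ
J2: z=[0.1736, -0.9848, 0.0000] o=[0.4136, 0.0729, 0.0000] → [-0.0145, -0.0026, -1.3435, 0.1736, -0.9848, 0.0000]
J3: z=[-0.8997, -0.1586, -0.4067] o=[0.5218, 0.0920, -0.2467] → [-0.0661, 0.8310, -0.1779, -0.8997, -0.1586, -0.4067]
J4: z=[-0.4244, 0.5363, 0.7296] o=[0.1768, -0.3500, -0.1225] → [-0.2047, -0.7589, 0.4387, -0.4244, 0.5363, 0.7296]
J5: z=[-0.4244, 0.5363, 0.7296] o=[0.0575, -0.0103, -0.1948] → [0.0818, -0.6412, 0.5189, -0.4244, 0.5363, 0.7296]
J6: z=[-0.4244, 0.5363, 0.7296] o=[-0.6332, -0.2474, 0.0026] → [-0.1970, -0.2211, 0.0479, -0.4244, 0.5363, 0.7296]
V = J·q̇ = [0.3395, -0.1578, -0.0079, 1.5351, -0.6732, -0.5924]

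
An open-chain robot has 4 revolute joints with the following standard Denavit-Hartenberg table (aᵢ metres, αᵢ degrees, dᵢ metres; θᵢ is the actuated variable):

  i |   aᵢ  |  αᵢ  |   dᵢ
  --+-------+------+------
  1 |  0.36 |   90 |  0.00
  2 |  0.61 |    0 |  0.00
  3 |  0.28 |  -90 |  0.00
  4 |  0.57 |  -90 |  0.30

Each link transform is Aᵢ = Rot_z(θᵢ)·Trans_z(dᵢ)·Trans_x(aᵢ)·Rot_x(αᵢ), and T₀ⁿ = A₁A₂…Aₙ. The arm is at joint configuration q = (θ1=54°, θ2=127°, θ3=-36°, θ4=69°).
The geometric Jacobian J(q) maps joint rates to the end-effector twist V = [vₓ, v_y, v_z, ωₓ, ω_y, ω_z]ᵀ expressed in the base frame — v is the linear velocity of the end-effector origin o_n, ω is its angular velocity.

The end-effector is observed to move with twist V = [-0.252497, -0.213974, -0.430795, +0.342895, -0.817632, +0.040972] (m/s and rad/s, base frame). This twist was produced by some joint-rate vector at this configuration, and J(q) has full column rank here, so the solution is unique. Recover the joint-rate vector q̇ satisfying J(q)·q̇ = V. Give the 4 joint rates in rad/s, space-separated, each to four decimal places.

0.0490 -0.1300 0.8880 0.4600

o_n = [-0.6160, 0.0575, 0.9661]
J₁: ẑ×o_n = [-0.0575, -0.6160, 0.0000], ω = ẑ
J2: z=[0.8090, -0.5878, 0.0000] o=[0.2116, 0.2912, 0.0000] → [-0.5679, -0.7816, -0.6755, 0.8090, -0.5878, 0.0000]
J3: z=[0.8090, -0.5878, 0.0000] o=[-0.0042, -0.0057, 0.4872] → [-0.2815, -0.3875, -0.3084, 0.8090, -0.5878, 0.0000]
J4: z=[-0.5877, -0.8089, -0.0175] o=[-0.0070, -0.0097, 0.7671] → [-0.1598, 0.1276, -0.5321, -0.5877, -0.8089, -0.0175]
q̇ = J⁺·V = [0.0490, -0.1300, 0.8880, 0.4600]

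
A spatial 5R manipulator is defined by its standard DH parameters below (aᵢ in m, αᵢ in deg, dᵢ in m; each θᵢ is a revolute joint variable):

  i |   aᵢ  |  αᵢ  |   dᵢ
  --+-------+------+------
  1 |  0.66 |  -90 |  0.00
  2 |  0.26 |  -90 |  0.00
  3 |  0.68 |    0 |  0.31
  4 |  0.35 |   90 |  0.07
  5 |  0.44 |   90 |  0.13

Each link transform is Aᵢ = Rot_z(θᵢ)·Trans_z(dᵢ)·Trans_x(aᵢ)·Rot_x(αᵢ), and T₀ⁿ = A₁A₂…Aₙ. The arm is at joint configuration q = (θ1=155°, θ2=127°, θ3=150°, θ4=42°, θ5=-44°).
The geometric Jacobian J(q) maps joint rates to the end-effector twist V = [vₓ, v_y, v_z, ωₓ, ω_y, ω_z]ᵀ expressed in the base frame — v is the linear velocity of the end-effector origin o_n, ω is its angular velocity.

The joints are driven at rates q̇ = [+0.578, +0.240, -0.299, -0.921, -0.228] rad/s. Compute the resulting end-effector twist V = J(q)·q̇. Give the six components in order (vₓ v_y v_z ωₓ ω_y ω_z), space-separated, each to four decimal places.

-0.1884 0.4422 -0.2993 -1.0529 -0.0199 -0.1941

o_n = [-0.9552, 0.8080, 0.8497]
J₁: ẑ×o_n = [-0.8080, -0.9552, 0.0000], ω = ẑ
J2: z=[-0.4226, -0.9063, 0.0000] o=[-0.5982, 0.2789, 0.0000] → [-0.7701, 0.3591, -0.5472, -0.4226, -0.9063, 0.0000]
J3: z=[0.7238, -0.3375, 0.6018] o=[-0.4564, 0.2128, -0.2076] → [-0.7150, -1.0655, 0.2624, 0.7238, -0.3375, 0.6018]
J4: z=[0.7238, -0.3375, 0.6018] o=[-0.4095, 0.5661, 0.4492] → [-0.2807, -0.6183, -0.0091, 0.7238, -0.3375, 0.6018]
J5: z=[0.3000, 0.9394, 0.1660] o=[-0.5763, 0.5636, 0.7648] → [0.0392, -0.0884, 0.4292, 0.3000, 0.9394, 0.1660]
V = J·q̇ = [-0.1884, 0.4422, -0.2993, -1.0529, -0.0199, -0.1941]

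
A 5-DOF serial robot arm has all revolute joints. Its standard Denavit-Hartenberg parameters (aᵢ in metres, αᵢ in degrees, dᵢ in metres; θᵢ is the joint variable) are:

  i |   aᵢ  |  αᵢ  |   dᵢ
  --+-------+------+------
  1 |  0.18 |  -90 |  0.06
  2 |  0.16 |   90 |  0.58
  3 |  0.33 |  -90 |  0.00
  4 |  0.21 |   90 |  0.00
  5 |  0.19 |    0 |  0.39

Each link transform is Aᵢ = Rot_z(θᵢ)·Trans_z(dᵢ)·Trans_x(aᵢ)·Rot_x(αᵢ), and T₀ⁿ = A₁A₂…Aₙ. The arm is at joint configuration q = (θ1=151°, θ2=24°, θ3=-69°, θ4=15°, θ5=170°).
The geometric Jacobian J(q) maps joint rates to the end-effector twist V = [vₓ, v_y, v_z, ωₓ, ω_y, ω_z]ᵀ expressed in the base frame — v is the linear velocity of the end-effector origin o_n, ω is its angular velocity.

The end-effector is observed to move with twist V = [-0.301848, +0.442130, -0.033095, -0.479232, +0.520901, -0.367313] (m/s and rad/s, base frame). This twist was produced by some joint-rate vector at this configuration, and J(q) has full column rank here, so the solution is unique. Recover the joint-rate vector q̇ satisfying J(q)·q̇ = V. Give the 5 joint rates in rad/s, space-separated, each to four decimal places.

-0.3020 -0.6930 0.9940 0.7660 -0.8080

o_n = [-0.6534, 0.1691, 0.2551]
J₁: ẑ×o_n = [-0.1691, -0.6534, 0.0000], ω = ẑ
J2: z=[-0.4848, -0.8746, 0.0000] o=[-0.1574, 0.0873, 0.0600] → [-0.1706, 0.0946, -0.4734, -0.4848, -0.8746, 0.0000]
J3: z=[-0.3557, 0.1972, 0.9135] o=[-0.5665, -0.3492, -0.0051] → [-0.4221, 0.0131, -0.1672, -0.3557, 0.1972, 0.9135]
J4: z=[-0.9197, 0.1000, -0.3797] o=[-0.5116, -0.0273, -0.0532] → [0.1054, 0.3373, -0.1665, -0.9197, 0.1000, -0.3797]
J5: z=[-0.3006, 0.4429, 0.8447] o=[-0.4585, 0.1598, -0.1324] → [0.1637, -0.0481, 0.0835, -0.3006, 0.4429, 0.8447]
q̇ = J⁺·V = [-0.3020, -0.6930, 0.9940, 0.7660, -0.8080]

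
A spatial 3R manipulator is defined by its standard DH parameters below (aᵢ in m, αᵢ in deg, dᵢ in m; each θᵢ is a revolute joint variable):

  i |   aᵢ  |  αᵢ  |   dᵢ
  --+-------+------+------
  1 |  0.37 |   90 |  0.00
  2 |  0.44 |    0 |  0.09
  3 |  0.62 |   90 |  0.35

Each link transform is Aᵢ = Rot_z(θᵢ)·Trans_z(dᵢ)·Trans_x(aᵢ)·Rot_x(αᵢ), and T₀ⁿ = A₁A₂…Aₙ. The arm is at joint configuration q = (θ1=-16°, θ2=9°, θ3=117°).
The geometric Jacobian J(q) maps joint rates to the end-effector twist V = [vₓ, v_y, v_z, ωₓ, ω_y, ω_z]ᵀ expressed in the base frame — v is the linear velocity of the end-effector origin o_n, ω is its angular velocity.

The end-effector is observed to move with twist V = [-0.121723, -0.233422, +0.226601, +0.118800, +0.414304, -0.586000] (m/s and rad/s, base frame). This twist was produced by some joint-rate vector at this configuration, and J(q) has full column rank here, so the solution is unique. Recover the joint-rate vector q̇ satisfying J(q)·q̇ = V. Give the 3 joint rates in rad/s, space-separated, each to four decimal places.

o_n = [0.3018, -0.5443, 0.5704]
J₁: ẑ×o_n = [0.5443, 0.3018, -0.0000], ω = ẑ
J2: z=[-0.2756, -0.9613, 0.0000] o=[0.3557, -0.1020, 0.0000] → [-0.5483, 0.1572, 0.0702, -0.2756, -0.9613, 0.0000]
J3: z=[-0.2756, -0.9613, 0.0000] o=[0.7486, -0.3083, 0.0688] → [-0.4822, 0.1383, -0.3644, -0.2756, -0.9613, 0.0000]
q̇ = J⁺·V = [-0.5860, 0.1600, -0.5910]

-0.5860 0.1600 -0.5910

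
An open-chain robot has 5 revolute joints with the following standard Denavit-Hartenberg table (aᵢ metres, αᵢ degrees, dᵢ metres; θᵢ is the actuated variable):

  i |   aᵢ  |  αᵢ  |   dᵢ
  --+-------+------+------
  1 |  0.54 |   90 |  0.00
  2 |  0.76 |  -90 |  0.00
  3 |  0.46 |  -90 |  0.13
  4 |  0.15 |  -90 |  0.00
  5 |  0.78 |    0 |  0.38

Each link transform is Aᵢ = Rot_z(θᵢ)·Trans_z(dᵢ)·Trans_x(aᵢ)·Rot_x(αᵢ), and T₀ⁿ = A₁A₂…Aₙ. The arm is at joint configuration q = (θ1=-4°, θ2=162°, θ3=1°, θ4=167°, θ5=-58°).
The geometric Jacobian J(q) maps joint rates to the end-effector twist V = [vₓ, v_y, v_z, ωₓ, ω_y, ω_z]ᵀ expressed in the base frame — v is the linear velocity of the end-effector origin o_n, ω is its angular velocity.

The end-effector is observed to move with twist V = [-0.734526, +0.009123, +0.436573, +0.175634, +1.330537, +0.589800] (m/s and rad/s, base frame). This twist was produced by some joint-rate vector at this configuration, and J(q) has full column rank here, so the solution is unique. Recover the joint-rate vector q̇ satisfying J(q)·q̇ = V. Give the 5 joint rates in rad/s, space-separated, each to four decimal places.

o_n = [-0.0752, 0.6652, -0.1778]
J₁: ẑ×o_n = [-0.6652, -0.0752, 0.0000], ω = ẑ
J2: z=[-0.0698, -0.9976, 0.0000] o=[0.5387, -0.0377, 0.0000] → [0.1774, -0.0124, -0.6614, -0.0698, -0.9976, 0.0000]
J3: z=[-0.3083, 0.0216, -0.9511] o=[-0.1824, 0.0128, 0.2349] → [0.6116, -0.2291, -0.2034, -0.3083, 0.0216, -0.9511]
J4: z=[0.0863, 0.9963, -0.0054] o=[-0.6582, 0.0541, 0.2533] → [-0.4263, 0.0341, -0.5281, 0.0863, 0.9963, -0.0054]
J5: z=[-0.0872, 0.0022, -0.9962] o=[-0.5094, 0.0411, 0.2403] → [0.6208, -0.4690, -0.0554, -0.0872, 0.0022, -0.9962]
q̇ = J⁺·V = [0.4320, -0.9200, -0.2720, 0.4200, 0.0990]

0.4320 -0.9200 -0.2720 0.4200 0.0990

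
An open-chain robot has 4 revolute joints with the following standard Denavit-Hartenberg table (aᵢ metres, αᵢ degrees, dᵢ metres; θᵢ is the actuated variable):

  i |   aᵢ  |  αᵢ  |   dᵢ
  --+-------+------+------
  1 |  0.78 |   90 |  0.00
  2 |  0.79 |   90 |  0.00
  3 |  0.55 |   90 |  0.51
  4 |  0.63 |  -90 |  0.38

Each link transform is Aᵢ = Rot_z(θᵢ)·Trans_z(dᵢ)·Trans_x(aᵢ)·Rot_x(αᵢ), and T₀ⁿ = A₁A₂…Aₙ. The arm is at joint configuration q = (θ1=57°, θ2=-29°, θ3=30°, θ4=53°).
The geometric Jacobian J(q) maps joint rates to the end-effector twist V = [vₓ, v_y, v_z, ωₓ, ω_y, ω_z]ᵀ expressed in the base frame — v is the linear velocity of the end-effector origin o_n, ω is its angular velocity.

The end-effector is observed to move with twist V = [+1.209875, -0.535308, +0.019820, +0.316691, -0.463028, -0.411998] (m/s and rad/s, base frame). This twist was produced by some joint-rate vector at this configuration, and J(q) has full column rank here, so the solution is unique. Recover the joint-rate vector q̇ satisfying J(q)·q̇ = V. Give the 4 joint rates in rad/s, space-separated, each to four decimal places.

o_n = [1.1211, 1.4775, -1.7513]
J₁: ẑ×o_n = [-1.4775, 1.1211, 0.0000], ω = ẑ
J2: z=[0.8387, -0.5446, 0.0000] o=[0.4248, 0.6542, 0.0000] → [0.9538, 1.4688, 1.0697, 0.8387, -0.5446, 0.0000]
J3: z=[-0.2640, -0.4066, -0.8746] o=[0.8011, 1.2336, -0.3830] → [0.7697, -0.6411, 0.0657, -0.2640, -0.4066, -0.8746]
J4: z=[-0.4881, 0.8384, -0.2424] o=[1.1240, 1.2259, -1.0600] → [-0.5187, -0.3368, -0.1204, -0.4881, 0.8384, -0.2424]
q̇ = J⁺·V = [-0.6940, -0.0460, -0.1420, -0.6510]

-0.6940 -0.0460 -0.1420 -0.6510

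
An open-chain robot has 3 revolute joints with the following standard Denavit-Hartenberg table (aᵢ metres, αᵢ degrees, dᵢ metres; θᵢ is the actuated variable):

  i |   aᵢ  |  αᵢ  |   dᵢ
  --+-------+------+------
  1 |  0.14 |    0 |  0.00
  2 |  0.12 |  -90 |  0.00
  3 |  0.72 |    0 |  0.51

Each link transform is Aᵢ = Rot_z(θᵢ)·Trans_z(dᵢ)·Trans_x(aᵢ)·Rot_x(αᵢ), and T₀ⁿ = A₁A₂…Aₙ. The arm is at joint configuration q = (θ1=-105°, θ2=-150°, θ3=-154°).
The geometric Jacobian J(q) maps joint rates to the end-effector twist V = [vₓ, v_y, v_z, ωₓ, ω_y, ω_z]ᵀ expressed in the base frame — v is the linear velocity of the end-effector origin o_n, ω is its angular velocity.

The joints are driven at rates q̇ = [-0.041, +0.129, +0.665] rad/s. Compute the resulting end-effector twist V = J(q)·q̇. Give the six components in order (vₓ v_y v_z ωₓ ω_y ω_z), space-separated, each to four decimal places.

o_n = [-0.3924, -0.7764, 0.3156]
J₁: ẑ×o_n = [0.7764, -0.3924, 0.0000], ω = ẑ
J2: z=[0.0000, 0.0000, 1.0000] o=[-0.0362, -0.1352, 0.0000] → [0.6412, -0.3562, 0.0000, 0.0000, 0.0000, 1.0000]
J3: z=[-0.9659, -0.2588, 0.0000] o=[-0.0673, -0.0193, 0.0000] → [-0.0817, 0.3049, 0.6471, -0.9659, -0.2588, 0.0000]
V = J·q̇ = [-0.0034, 0.1729, 0.4303, -0.6423, -0.1721, 0.0880]

-0.0034 0.1729 0.4303 -0.6423 -0.1721 0.0880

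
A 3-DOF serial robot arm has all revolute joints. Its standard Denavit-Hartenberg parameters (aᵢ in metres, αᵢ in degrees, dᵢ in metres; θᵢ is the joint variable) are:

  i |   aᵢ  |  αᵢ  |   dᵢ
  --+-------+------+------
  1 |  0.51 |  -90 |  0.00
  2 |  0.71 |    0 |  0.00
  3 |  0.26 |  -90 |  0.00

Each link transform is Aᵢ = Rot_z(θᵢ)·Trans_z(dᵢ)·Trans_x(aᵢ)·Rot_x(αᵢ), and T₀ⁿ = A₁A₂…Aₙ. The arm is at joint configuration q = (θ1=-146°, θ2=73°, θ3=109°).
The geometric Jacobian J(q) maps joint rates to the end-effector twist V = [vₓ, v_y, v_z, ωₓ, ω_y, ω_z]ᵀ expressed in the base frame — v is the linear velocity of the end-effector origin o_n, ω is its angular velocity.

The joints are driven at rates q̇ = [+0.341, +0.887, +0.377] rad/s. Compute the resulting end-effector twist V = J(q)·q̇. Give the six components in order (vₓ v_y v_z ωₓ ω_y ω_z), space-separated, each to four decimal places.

0.5771 0.2010 0.1443 0.7068 -1.0479 0.3410

o_n = [-0.3795, -0.2560, -0.6699]
J₁: ẑ×o_n = [0.2560, -0.3795, 0.0000], ω = ẑ
J2: z=[0.5592, -0.8290, 0.0000] o=[-0.4228, -0.2852, 0.0000] → [0.5554, 0.3746, 0.0523, 0.5592, -0.8290, 0.0000]
J3: z=[0.5592, -0.8290, 0.0000] o=[-0.5949, -0.4013, -0.6790] → [-0.0075, -0.0051, 0.2598, 0.5592, -0.8290, 0.0000]
V = J·q̇ = [0.5771, 0.2010, 0.1443, 0.7068, -1.0479, 0.3410]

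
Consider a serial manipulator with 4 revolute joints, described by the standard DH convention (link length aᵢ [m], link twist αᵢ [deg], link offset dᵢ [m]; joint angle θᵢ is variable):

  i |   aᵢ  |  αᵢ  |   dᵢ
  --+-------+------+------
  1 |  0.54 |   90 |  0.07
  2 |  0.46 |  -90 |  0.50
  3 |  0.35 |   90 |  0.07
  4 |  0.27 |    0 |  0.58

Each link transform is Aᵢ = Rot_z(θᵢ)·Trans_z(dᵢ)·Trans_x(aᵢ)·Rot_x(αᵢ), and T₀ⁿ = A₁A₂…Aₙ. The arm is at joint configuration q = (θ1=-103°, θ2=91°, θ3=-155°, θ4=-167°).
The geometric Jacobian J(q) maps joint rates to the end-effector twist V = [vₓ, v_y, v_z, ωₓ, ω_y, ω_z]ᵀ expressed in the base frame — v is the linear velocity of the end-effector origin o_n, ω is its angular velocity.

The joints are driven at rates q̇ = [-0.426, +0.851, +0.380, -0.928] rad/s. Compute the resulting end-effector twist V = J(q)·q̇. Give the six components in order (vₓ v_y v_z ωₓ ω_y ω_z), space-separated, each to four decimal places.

o_n = [-0.1296, -0.5123, 0.2059]
J₁: ẑ×o_n = [0.5123, -0.1296, 0.0000], ω = ẑ
J2: z=[-0.9744, 0.2250, 0.0000] o=[-0.1215, -0.5262, 0.0700] → [0.0306, 0.1324, -0.0116, -0.9744, 0.2250, 0.0000]
J3: z=[0.2249, 0.9742, -0.0175] o=[-0.6069, -0.4059, 0.5299] → [-0.3175, 0.0645, -0.4889, 0.2249, 0.9742, -0.0175]
J4: z=[0.8814, -0.2111, -0.4226] o=[-0.7365, -0.3098, 0.2115] → [-0.0844, -0.2515, -0.0504, 0.8814, -0.2111, -0.4226]
V = J·q̇ = [-0.2346, 0.4258, -0.1489, -1.5617, 0.7575, -0.0405]

-0.2346 0.4258 -0.1489 -1.5617 0.7575 -0.0405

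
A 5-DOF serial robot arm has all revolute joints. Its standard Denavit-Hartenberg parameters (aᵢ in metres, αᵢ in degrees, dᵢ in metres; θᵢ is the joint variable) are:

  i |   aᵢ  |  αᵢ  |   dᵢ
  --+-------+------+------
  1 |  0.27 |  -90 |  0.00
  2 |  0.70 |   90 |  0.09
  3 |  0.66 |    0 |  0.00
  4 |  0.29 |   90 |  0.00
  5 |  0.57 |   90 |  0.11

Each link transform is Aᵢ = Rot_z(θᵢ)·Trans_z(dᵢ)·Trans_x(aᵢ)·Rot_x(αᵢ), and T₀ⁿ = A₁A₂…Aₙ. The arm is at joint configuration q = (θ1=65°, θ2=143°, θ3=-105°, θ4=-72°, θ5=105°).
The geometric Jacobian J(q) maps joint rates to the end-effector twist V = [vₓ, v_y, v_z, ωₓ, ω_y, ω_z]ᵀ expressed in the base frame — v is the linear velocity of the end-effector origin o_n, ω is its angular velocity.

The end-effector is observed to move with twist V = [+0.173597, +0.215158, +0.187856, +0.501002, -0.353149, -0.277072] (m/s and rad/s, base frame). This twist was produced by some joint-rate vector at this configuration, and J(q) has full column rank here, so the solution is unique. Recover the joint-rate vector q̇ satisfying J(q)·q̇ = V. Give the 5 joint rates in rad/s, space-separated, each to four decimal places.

o_n = [0.5289, 0.0810, -0.6691]
J₁: ẑ×o_n = [-0.0810, 0.5289, 0.0000], ω = ẑ
J2: z=[-0.9063, 0.4226, 0.0000] o=[0.1141, 0.2447, 0.0000] → [-0.2828, -0.6064, -0.0270, -0.9063, 0.4226, 0.0000]
J3: z=[0.2543, 0.5454, -0.7986] o=[-0.2037, -0.2239, -0.4213] → [0.1084, -0.5221, -0.3220, 0.2543, 0.5454, -0.7986]
J4: z=[0.2543, 0.5454, -0.7986] o=[0.4317, -0.3697, -0.3185] → [0.1687, 0.0116, 0.0616, 0.2543, 0.5454, -0.7986]
J5: z=[-0.8874, 0.4599, 0.0315] o=[0.5432, -0.1665, -0.1442] → [-0.2492, -0.4663, -0.2131, -0.8874, 0.4599, 0.0315]
q̇ = J⁺·V = [-0.3770, -0.1000, -0.2260, 0.0810, -0.5040]

-0.3770 -0.1000 -0.2260 0.0810 -0.5040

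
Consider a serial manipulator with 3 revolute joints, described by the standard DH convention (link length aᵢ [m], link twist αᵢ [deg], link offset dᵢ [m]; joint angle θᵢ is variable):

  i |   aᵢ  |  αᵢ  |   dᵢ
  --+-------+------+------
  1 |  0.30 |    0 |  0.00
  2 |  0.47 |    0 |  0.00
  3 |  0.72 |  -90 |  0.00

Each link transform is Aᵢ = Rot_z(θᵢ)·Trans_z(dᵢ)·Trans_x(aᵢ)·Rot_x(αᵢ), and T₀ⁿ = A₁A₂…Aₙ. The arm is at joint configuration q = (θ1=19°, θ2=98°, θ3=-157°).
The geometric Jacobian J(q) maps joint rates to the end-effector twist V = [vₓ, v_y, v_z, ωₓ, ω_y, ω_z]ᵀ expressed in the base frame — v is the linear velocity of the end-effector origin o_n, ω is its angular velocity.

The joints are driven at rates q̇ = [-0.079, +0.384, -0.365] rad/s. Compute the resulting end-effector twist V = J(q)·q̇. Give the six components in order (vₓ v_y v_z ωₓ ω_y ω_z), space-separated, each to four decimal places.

o_n = [0.6218, 0.0536, 0.0000]
J₁: ẑ×o_n = [-0.0536, 0.6218, 0.0000], ω = ẑ
J2: z=[0.0000, 0.0000, 1.0000] o=[0.2837, 0.0977, 0.0000] → [0.0440, 0.3382, -0.0000, 0.0000, 0.0000, 1.0000]
J3: z=[0.0000, 0.0000, 1.0000] o=[0.0703, 0.5164, 0.0000] → [0.4628, 0.5516, -0.0000, 0.0000, 0.0000, 1.0000]
V = J·q̇ = [-0.1478, -0.1206, 0.0000, 0.0000, 0.0000, -0.0600]

-0.1478 -0.1206 0.0000 0.0000 0.0000 -0.0600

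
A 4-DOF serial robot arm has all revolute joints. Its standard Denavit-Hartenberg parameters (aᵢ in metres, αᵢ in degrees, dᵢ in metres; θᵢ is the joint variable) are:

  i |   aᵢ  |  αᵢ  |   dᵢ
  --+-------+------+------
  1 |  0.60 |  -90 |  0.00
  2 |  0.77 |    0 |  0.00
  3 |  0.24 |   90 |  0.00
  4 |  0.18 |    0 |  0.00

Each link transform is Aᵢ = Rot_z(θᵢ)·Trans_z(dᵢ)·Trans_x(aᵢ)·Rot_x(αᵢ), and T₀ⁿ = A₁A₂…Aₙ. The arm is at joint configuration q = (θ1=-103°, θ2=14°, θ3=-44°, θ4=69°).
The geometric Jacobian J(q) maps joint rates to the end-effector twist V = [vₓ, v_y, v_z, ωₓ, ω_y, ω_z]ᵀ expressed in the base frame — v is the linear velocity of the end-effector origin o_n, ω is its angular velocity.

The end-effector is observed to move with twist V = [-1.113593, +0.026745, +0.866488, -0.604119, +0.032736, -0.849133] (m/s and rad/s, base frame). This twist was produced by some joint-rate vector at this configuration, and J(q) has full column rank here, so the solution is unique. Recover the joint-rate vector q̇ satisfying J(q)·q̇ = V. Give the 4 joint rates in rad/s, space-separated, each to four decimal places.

o_n = [-0.1986, -1.6074, -0.0340]
J₁: ẑ×o_n = [1.6074, -0.1986, 0.0000], ω = ẑ
J2: z=[0.9744, -0.2250, 0.0000] o=[-0.1350, -0.5846, 0.0000] → [0.0077, 0.0332, -1.0108, 0.9744, -0.2250, 0.0000]
J3: z=[0.9744, -0.2250, 0.0000] o=[-0.3030, -1.3126, -0.1863] → [-0.0342, -0.1484, -0.2637, 0.9744, -0.2250, 0.0000]
J4: z=[0.1125, 0.4872, 0.8660] o=[-0.3498, -1.5151, -0.0663] → [0.0956, 0.1273, -0.0840, 0.1125, 0.4872, 0.8660]
q̇ = J⁺·V = [-0.6690, -0.9260, 0.3300, -0.2080]

-0.6690 -0.9260 0.3300 -0.2080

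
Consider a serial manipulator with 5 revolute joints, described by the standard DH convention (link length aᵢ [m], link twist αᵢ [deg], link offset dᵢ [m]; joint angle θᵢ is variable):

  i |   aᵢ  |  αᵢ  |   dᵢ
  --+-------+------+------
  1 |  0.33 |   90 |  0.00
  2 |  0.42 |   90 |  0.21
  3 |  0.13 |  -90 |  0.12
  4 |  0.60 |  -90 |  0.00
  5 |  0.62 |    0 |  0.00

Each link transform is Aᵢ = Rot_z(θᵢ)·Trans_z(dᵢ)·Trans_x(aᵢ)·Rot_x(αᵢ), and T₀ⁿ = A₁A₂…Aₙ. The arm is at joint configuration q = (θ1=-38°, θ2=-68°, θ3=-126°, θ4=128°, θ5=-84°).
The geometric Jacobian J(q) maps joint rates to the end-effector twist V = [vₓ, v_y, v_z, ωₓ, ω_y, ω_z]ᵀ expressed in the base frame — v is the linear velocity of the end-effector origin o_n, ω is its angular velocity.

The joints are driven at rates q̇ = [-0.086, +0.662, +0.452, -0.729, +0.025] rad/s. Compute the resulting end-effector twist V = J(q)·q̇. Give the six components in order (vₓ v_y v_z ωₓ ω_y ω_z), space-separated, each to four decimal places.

0.5616 -0.5591 0.7798 -1.1934 -0.4717 0.2750

o_n = [0.8296, -0.7414, -0.8529]
J₁: ẑ×o_n = [0.7414, 0.8296, -0.0000], ω = ẑ
J2: z=[-0.6157, -0.7880, 0.0000] o=[0.2600, -0.2032, 0.0000] → [0.6721, -0.5251, 0.7802, -0.6157, -0.7880, 0.0000]
J3: z=[-0.7306, 0.5708, -0.3746] o=[0.2547, -0.4655, -0.3894] → [-0.3679, -0.5539, -0.1265, -0.7306, 0.5708, -0.3746]
J4: z=[0.6007, 0.2766, -0.7501] o=[0.2093, -0.2965, -0.3635] → [-0.4691, -0.1714, -0.4388, 0.6007, 0.2766, -0.7501]
J5: z=[-0.7056, -0.2578, -0.6601] o=[0.4348, -0.8520, -0.3877] → [0.1929, -0.5888, 0.0237, -0.7056, -0.2578, -0.6601]
V = J·q̇ = [0.5616, -0.5591, 0.7798, -1.1934, -0.4717, 0.2750]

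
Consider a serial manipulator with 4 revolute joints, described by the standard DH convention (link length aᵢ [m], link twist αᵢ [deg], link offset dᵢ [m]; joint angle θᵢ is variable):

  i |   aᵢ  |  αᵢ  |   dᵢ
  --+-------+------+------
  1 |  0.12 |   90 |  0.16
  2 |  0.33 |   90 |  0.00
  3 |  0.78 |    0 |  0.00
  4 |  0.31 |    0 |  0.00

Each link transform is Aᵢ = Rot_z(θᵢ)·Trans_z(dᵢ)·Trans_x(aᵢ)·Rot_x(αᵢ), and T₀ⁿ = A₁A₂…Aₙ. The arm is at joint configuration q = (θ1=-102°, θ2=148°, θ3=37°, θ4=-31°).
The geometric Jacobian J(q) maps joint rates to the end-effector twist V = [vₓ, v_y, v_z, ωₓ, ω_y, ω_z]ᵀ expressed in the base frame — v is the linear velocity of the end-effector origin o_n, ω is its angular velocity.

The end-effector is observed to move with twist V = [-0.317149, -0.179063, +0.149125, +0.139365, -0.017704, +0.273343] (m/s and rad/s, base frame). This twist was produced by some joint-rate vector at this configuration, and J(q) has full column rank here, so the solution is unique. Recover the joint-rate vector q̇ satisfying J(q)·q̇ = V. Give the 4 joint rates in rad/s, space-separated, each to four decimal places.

o_n = [-0.2934, 1.0332, 0.8284]
J₁: ẑ×o_n = [-1.0332, -0.2934, 0.0000], ω = ẑ
J2: z=[-0.9781, 0.2079, 0.0000] o=[-0.0249, -0.1174, 0.1600] → [0.1390, 0.6537, -1.0696, -0.9781, 0.2079, 0.0000]
J3: z=[-0.1102, -0.5183, 0.8480] o=[0.0332, 0.1564, 0.3349] → [-0.9994, -0.2227, -0.2659, -0.1102, -0.5183, 0.8480]
J4: z=[-0.1102, -0.5183, 0.8480] o=[-0.3161, 0.7707, 0.6650] → [-0.3073, 0.0372, -0.0172, -0.1102, -0.5183, 0.8480]
q̇ = J⁺·V = [0.2920, -0.1400, 0.0040, -0.0260]

0.2920 -0.1400 0.0040 -0.0260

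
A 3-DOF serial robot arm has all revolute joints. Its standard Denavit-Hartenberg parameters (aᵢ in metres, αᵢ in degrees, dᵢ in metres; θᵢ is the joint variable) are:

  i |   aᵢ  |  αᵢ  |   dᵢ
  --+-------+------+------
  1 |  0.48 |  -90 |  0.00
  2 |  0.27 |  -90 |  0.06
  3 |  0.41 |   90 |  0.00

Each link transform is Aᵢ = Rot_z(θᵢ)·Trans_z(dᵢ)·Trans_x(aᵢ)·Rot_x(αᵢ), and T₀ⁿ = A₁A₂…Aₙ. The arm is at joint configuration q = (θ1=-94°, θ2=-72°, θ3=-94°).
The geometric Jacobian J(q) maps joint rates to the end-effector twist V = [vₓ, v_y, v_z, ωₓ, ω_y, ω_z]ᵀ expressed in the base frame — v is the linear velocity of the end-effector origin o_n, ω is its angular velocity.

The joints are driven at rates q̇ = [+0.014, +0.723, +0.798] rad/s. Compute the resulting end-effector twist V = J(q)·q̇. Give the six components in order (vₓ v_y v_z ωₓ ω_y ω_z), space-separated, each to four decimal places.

o_n = [0.4292, -0.5860, 0.2296]
J₁: ẑ×o_n = [0.5860, 0.4292, -0.0000], ω = ẑ
J2: z=[0.9976, -0.0698, 0.0000] o=[-0.0335, -0.4788, 0.0000] → [-0.0160, -0.2290, -0.0746, 0.9976, -0.0698, 0.0000]
J3: z=[-0.0663, -0.9487, -0.3090] o=[0.0206, -0.5662, 0.2568] → [0.0197, -0.1281, 0.3890, -0.0663, -0.9487, -0.3090]
V = J·q̇ = [0.0124, -0.2618, 0.2565, 0.6683, -0.8075, -0.2326]

0.0124 -0.2618 0.2565 0.6683 -0.8075 -0.2326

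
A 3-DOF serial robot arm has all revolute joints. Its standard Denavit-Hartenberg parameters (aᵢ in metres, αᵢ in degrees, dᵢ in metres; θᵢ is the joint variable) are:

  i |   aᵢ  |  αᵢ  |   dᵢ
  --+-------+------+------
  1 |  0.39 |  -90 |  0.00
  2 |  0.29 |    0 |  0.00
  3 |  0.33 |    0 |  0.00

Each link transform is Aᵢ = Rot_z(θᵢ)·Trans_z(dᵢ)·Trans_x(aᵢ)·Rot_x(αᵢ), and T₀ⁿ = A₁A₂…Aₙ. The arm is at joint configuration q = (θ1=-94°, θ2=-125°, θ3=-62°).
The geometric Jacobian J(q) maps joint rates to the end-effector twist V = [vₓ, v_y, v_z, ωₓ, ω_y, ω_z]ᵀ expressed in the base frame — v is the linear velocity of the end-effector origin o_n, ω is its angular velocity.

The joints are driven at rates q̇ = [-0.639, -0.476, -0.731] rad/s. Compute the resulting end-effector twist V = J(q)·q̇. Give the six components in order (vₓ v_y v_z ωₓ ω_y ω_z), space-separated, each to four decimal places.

0.0707 0.0597 -0.4745 -1.2041 0.0842 -0.6390

o_n = [0.0072, 0.1036, 0.1973]
J₁: ẑ×o_n = [-0.1036, 0.0072, 0.0000], ω = ẑ
J2: z=[0.9976, -0.0698, 0.0000] o=[-0.0272, -0.3890, 0.0000] → [-0.0138, -0.1969, 0.4939, 0.9976, -0.0698, 0.0000]
J3: z=[0.9976, -0.0698, 0.0000] o=[-0.0156, -0.2231, 0.2376] → [0.0028, 0.0401, 0.3275, 0.9976, -0.0698, 0.0000]
V = J·q̇ = [0.0707, 0.0597, -0.4745, -1.2041, 0.0842, -0.6390]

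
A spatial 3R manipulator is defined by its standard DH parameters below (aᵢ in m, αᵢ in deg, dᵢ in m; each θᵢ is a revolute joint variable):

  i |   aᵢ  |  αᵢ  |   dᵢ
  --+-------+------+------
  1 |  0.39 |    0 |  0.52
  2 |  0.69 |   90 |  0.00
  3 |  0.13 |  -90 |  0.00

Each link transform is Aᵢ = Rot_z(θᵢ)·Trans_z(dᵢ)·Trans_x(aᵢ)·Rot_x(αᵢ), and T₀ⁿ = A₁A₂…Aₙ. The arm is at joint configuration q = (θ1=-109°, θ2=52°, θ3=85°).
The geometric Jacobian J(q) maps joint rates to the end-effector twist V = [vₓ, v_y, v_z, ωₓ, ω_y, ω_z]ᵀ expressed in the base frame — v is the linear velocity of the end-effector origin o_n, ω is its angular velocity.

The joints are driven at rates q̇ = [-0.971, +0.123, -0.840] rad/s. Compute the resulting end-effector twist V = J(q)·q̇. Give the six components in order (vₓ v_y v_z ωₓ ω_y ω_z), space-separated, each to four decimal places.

-0.7976 -0.2919 -0.0095 0.7045 0.4575 -0.8480

o_n = [0.2550, -0.9569, 0.6495]
J₁: ẑ×o_n = [0.9569, 0.2550, -0.0000], ω = ẑ
J2: z=[0.0000, 0.0000, 1.0000] o=[-0.1270, -0.3688, 0.5200] → [0.5882, 0.3820, -0.0000, 0.0000, 0.0000, 1.0000]
J3: z=[-0.8387, -0.5446, 0.0000] o=[0.2488, -0.9474, 0.5200] → [-0.0705, 0.1086, 0.0113, -0.8387, -0.5446, 0.0000]
V = J·q̇ = [-0.7976, -0.2919, -0.0095, 0.7045, 0.4575, -0.8480]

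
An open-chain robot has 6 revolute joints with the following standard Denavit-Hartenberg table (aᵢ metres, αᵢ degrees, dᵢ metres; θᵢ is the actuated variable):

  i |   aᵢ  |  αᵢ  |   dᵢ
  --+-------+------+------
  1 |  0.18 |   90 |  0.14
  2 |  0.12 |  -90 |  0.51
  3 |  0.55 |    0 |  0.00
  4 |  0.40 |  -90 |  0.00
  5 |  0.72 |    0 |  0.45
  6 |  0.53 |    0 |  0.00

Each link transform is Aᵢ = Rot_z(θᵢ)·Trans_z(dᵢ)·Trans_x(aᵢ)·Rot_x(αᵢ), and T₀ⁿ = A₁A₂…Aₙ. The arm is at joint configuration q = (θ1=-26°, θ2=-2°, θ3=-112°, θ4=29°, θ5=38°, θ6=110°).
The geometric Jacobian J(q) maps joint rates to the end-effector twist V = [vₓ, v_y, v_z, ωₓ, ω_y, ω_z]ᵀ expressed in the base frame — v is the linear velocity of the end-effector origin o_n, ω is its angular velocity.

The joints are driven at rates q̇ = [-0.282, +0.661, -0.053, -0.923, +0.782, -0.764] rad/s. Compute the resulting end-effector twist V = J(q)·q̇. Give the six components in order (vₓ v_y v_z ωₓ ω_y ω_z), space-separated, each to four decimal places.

o_n = [-0.1287, -1.5829, -0.5985]
J₁: ẑ×o_n = [1.5829, -0.1287, 0.0000], ω = ẑ
J2: z=[-0.4384, -0.8988, 0.0000] o=[0.1618, -0.0789, 0.1400] → [0.6637, -0.3237, 0.3982, -0.4384, -0.8988, 0.0000]
J3: z=[0.0314, -0.0153, 0.9994] o=[0.0460, -0.5899, 0.1358] → [1.0037, -0.1516, -0.0338, 0.0314, -0.0153, 0.9994]
J4: z=[0.0314, -0.0153, 0.9994] o=[-0.3626, -0.9579, 0.1430] → [0.6359, 0.2570, -0.0160, 0.0314, -0.0153, 0.9994]
J5: z=[0.9450, -0.3253, -0.0346] o=[-0.4929, -1.3361, 0.1413] → [0.2321, 0.6865, -0.1148, 0.9450, -0.3253, -0.0346]
J6: z=[0.9450, -0.3253, -0.0346] o=[-0.2663, -2.0122, -0.3197] → [0.1056, 0.2587, 0.4504, 0.9450, -0.3253, -0.0346]
V = J·q̇ = [-0.5470, -0.0677, -0.1540, -0.3034, -0.5850, -1.2580]

-0.5470 -0.0677 -0.1540 -0.3034 -0.5850 -1.2580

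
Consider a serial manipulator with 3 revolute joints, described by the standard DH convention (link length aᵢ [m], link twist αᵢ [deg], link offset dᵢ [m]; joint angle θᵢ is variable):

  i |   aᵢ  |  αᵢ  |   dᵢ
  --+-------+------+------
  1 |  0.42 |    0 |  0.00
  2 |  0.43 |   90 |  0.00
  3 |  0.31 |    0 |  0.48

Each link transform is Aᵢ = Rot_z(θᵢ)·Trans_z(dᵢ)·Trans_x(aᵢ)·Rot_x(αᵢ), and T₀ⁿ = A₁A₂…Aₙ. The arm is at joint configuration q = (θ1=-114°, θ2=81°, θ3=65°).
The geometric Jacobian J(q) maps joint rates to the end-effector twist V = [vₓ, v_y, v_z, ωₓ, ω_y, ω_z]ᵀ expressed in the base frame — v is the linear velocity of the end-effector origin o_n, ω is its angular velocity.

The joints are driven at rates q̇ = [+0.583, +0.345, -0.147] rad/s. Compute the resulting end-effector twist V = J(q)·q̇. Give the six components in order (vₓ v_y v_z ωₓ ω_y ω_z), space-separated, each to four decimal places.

o_n = [0.0382, -1.0918, 0.2810]
J₁: ẑ×o_n = [1.0918, 0.0382, -0.0000], ω = ẑ
J2: z=[0.0000, 0.0000, 1.0000] o=[-0.1708, -0.3837, 0.0000] → [0.7081, 0.2091, -0.0000, 0.0000, 0.0000, 1.0000]
J3: z=[-0.5446, -0.8387, 0.0000] o=[0.1898, -0.6179, 0.0000] → [-0.2356, 0.1530, 0.1310, -0.5446, -0.8387, 0.0000]
V = J·q̇ = [0.9155, 0.0719, -0.0193, 0.0801, 0.1233, 0.9280]

0.9155 0.0719 -0.0193 0.0801 0.1233 0.9280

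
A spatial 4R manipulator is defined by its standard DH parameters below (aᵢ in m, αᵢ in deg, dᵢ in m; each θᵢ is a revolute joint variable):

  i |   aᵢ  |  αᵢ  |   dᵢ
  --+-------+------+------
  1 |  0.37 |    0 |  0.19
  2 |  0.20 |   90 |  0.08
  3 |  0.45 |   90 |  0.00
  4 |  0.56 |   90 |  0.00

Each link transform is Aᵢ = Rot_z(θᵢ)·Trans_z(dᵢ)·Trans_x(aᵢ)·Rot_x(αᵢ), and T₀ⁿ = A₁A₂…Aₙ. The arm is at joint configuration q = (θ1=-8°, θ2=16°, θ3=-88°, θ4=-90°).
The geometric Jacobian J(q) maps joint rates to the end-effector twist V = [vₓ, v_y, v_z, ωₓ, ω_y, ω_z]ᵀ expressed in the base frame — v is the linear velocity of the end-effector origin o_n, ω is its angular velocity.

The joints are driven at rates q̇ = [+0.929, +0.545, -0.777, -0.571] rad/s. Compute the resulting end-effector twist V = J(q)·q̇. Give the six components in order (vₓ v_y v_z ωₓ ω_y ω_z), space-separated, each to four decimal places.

-1.1709 0.4902 0.3074 0.4570 0.8489 1.4939

o_n = [0.5021, 0.5331, -0.1797]
J₁: ẑ×o_n = [-0.5331, 0.5021, 0.0000], ω = ẑ
J2: z=[0.0000, 0.0000, 1.0000] o=[0.3664, -0.0515, 0.1900] → [-0.5846, 0.1357, 0.0000, 0.0000, 0.0000, 1.0000]
J3: z=[0.1392, -0.9903, 0.0000] o=[0.5645, -0.0237, 0.2700] → [0.4453, 0.0626, 0.0157, 0.1392, -0.9903, 0.0000]
J4: z=[-0.9897, -0.1391, -0.0349] o=[0.5800, -0.0215, -0.1797] → [0.0194, 0.0027, -0.5597, -0.9897, -0.1391, -0.0349]
V = J·q̇ = [-1.1709, 0.4902, 0.3074, 0.4570, 0.8489, 1.4939]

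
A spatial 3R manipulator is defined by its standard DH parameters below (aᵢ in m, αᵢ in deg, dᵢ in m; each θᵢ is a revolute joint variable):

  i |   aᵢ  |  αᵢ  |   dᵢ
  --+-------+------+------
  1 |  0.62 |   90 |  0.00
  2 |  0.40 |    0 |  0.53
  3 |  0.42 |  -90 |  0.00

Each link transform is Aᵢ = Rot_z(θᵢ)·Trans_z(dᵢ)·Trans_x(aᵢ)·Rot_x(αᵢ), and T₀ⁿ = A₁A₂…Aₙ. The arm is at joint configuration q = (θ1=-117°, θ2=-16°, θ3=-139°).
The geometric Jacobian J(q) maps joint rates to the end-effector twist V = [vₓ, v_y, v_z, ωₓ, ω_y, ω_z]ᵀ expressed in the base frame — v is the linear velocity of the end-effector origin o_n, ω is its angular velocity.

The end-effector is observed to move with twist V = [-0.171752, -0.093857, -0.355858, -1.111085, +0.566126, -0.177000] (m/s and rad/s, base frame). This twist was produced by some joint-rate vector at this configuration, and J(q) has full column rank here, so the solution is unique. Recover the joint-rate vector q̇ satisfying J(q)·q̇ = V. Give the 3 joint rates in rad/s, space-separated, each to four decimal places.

-0.1770 0.3090 0.9380

o_n = [-0.7555, -0.3152, -0.2878]
J₁: ẑ×o_n = [0.3152, -0.7555, 0.0000], ω = ẑ
J2: z=[-0.8910, 0.4540, 0.0000] o=[-0.2815, -0.5524, 0.0000] → [-0.1306, -0.2564, 0.0039, -0.8910, 0.4540, 0.0000]
J3: z=[-0.8910, 0.4540, 0.0000] o=[-0.9283, -0.6544, -0.1103] → [-0.0806, -0.1582, -0.3806, -0.8910, 0.4540, 0.0000]
q̇ = J⁺·V = [-0.1770, 0.3090, 0.9380]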